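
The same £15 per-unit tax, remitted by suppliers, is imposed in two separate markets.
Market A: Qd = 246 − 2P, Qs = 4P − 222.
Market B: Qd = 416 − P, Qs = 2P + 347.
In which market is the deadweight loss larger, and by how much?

Market A, by £75.

Market A: pre-tax P* = £78, Q* = 90; post-tax Q = 70; deadweight loss = £150.
Market B: pre-tax P* = £23, Q* = 393; post-tax Q = 383; deadweight loss = £75.
Difference: £150 vs £75 → market A is larger by £75.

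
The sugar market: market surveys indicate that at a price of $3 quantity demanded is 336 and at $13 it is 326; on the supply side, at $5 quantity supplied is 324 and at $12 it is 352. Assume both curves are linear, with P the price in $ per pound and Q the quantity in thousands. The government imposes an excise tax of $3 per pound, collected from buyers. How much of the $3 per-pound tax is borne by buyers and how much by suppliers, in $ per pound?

Buyers bear $2.4 per pound; suppliers bear $0.6 per pound.

Demand slope: (326 − 336)/(13 − 3) = -1, so Qd = 339 − P.
Supply slope: (352 − 324)/(12 − 5) = 4, so Qs = 4P + 304.
Before the tax: set 339 − P = 4P + 304 → P* = $7, Q* = 332.
With the tax collected from buyers, demand (in seller-price terms) shifts: Qd = 339 − (P + 3).
New equilibrium: buyers pay $9.4, suppliers receive $6.4, Q = 329.6. (Wedge: Pb − Ps = 3.)
Burden on buyers: $2.4; on suppliers: $0.6. (They sum to $3.)
The less price-elastic side of the market bears the larger share of a per-unit tax.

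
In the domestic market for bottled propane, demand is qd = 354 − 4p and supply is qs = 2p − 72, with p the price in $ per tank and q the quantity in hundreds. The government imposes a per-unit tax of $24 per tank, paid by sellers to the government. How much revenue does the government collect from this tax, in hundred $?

Tax revenue = $912 hundred.

Without the tax, 354 − 4p = 2p − 72 gives 6p = 426, so p* = $71 and q* = 70.
With the tax collected from sellers, supply shifts: qs = 2(p − 24) − 72.
New equilibrium: consumers pay $79, sellers receive $55, q = 38. (Wedge: pb − ps = 24.)
Revenue = t · Q = 24 · 38 = $912.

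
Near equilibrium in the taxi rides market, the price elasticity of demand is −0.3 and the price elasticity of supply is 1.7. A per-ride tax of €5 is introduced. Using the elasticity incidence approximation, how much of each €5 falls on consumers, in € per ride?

Consumers bear ≈ €4.25 per ride.

Incidence ratio: consumers' share ≈ εs / (εs + |εd|) = 1.7 / (1.7 + 0.3) = 0.85.
So consumers bear ≈ 0.85 × €5 = €4.25; producers bear €0.75.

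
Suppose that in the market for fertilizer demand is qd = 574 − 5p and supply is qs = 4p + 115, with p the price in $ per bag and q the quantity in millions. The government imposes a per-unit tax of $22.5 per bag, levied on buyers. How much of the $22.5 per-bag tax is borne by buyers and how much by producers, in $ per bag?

Buyers bear $10 per bag; producers bear $12.5 per bag.

Before the tax: set 574 − 5p = 4p + 115 → p* = $51, q* = 319.
With the tax collected from buyers, demand (in seller-price terms) shifts: qd = 574 − 5(p + 22.5).
Solving gives q = 269 with buyers paying $61 and producers receiving $38.5 (the $22.5 wedge).
Burden on buyers: $10; on producers: $12.5. (They sum to $22.5.)
The less price-elastic side of the market bears the larger share of a per-unit tax.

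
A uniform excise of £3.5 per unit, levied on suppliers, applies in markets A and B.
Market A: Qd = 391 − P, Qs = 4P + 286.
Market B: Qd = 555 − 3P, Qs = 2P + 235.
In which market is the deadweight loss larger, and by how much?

Market A: pre-tax P* = £21, Q* = 370; post-tax Q = 367.2; deadweight loss = £4.9.
Market B: pre-tax P* = £64, Q* = 363; post-tax Q = 358.8; deadweight loss = £7.35.
Difference: £4.9 vs £7.35 → market B is larger by £2.45.

Market B, by £2.45.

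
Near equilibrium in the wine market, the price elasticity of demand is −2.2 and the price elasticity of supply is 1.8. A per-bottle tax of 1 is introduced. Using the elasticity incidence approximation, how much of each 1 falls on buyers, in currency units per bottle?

Buyers bear ≈ 0.45 per bottle.

Incidence ratio: buyers' share ≈ εs / (εs + |εd|) = 1.8 / (1.8 + 2.2) = 0.45.
So buyers bear ≈ 0.45 × 1 = 0.45; sellers bear 0.55.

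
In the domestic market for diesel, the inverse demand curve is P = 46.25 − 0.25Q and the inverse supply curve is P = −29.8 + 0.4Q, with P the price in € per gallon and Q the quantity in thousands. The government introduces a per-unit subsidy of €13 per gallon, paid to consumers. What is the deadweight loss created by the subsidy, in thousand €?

Deadweight loss = €130 thousand.

Inverting to Q(P) form: Qd = 185 − 4P; Qs = 2.5P + 74.5.
Before the subsidy: set 185 − 4P = 2.5P + 74.5 → P* = €17, Q* = 117.
With a per-unit subsidy paid to consumers, each effectively pays P − 13, so demand becomes Qd = 185 − 4(P − 13).
Solving gives Q = 137 with consumers paying €12 and sellers receiving €25 (the €13 wedge).
Quantity rises by |ΔQ| = |117 − 137| = 20.
DWL = ½ · t · |ΔQ| = ½ · 13 · 20 = €130.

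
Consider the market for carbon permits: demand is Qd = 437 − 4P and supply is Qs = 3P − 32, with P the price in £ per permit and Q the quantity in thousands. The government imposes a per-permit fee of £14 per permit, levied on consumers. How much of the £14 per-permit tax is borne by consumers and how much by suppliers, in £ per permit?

Before the tax: set 437 − 4P = 3P − 32 → P* = £67, Q* = 169.
With the tax collected from consumers, demand (in seller-price terms) shifts: Qd = 437 − 4(P + 14).
Solving gives Q = 145 with consumers paying £73 and suppliers receiving £59 (the £14 wedge).
Burden on consumers: £6; on suppliers: £8. (They sum to £14.)
The less price-elastic side of the market bears the larger share of a per-unit tax.

Consumers bear £6 per permit; suppliers bear £8 per permit.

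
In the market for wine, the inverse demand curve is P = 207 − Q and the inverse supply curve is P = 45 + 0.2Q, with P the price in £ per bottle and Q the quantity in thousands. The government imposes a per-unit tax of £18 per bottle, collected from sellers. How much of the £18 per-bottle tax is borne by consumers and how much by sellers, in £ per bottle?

Consumers bear £15 per bottle; sellers bear £3 per bottle.

Rewrite in direct form: Qd = 207 − P and Qs = 5P − 225.
Without the tax, 207 − P = 5P − 225 gives 6P = 432, so P* = £72 and Q* = 135.
With the tax collected from sellers, supply shifts: Qs = 5(P − 18) − 225.
New equilibrium: consumers pay £87, sellers receive £69, Q = 120. (Wedge: Pb − Ps = 18.)
Burden on consumers: £15; on sellers: £3. (They sum to £18.)
The less price-elastic side of the market bears the larger share of a per-unit tax.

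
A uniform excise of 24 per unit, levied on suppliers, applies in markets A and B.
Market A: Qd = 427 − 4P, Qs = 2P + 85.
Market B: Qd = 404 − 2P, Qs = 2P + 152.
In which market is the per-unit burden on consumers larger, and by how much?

Market A: pre-tax P* = 57, Q* = 199; post-tax Q = 167; per-unit burden on consumers = 8.
Market B: pre-tax P* = 63, Q* = 278; post-tax Q = 254; per-unit burden on consumers = 12.
Difference: 8 vs 12 → market B is larger by 4.

Market B, by 4.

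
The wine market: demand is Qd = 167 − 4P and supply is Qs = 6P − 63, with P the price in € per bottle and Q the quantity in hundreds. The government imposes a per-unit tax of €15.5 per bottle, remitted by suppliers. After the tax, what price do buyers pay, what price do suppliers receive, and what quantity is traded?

Buyers pay €32.3; suppliers receive €16.8; quantity = 37.8.

Without the tax, 167 − 4P = 6P − 63 gives 10P = 230, so P* = €23 and Q* = 75.
With the tax collected from suppliers, supply shifts: Qs = 6(P − 15.5) − 63.
New equilibrium: buyers pay €32.3, suppliers receive €16.8, Q = 37.8. (Wedge: Pb − Ps = 15.5.)
The less price-elastic side of the market bears the larger share of a per-unit tax.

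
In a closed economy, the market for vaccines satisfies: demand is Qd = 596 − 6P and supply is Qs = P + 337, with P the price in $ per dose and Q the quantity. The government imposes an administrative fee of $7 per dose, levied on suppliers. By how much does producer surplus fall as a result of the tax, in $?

Producer surplus falls by $2226.

Before the tax: set 596 − 6P = P + 337 → P* = $37, Q* = 374.
With the tax collected from suppliers, supply shifts: Qs = (P − 7) + 337.
Solving gives Q = 368 with buyers paying $38 and suppliers receiving $31 (the $7 wedge).
ΔPS is the trapezoid between Q = 368 and Q = 374 of height $6: ½ · (374 + 368) · 6 = $2226.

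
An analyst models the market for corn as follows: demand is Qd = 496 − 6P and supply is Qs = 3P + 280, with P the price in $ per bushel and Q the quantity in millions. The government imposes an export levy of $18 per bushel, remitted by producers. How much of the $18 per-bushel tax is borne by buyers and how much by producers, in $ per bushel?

Buyers bear $6 per bushel; producers bear $12 per bushel.

Before the tax: set 496 − 6P = 3P + 280 → P* = $24, Q* = 352.
With the tax collected from producers, supply shifts: Qs = 3(P − 18) + 280.
Solving gives Q = 316 with buyers paying $30 and producers receiving $12 (the $18 wedge).
Burden on buyers: $6; on producers: $12. (They sum to $18.)
The less price-elastic side of the market bears the larger share of a per-unit tax.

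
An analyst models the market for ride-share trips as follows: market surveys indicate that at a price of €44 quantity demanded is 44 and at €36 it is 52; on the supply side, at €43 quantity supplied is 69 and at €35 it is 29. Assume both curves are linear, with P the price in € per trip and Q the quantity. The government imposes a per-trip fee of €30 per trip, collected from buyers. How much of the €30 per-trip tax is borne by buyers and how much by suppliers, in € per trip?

Buyers bear €25 per trip; suppliers bear €5 per trip.

Demand slope: (52 − 44)/(36 − 44) = -1, so Qd = 88 − P.
Supply slope: (29 − 69)/(35 − 43) = 5, so Qs = 5P − 146.
Without the tax, 88 − P = 5P − 146 gives 6P = 234, so P* = €39 and Q* = 49.
With the tax collected from buyers, demand (in seller-price terms) shifts: Qd = 88 − (P + 30).
Solving gives Q = 24 with buyers paying €64 and suppliers receiving €34 (the €30 wedge).
Burden on buyers: €25; on suppliers: €5. (They sum to €30.)
The less price-elastic side of the market bears the larger share of a per-unit tax.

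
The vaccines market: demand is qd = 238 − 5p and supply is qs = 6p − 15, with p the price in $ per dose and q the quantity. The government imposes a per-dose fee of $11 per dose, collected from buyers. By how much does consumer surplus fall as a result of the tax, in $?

Without the tax, 238 − 5p = 6p − 15 gives 11p = 253, so p* = $23 and q* = 123.
With the tax collected from buyers, demand (in seller-price terms) shifts: qd = 238 − 5(p + 11).
New equilibrium: buyers pay $29, suppliers receive $18, q = 93. (Wedge: pb − ps = 11.)
ΔCS is the trapezoid between Q = 93 and Q = 123 of height $6: ½ · (123 + 93) · 6 = $648.

Consumer surplus falls by $648.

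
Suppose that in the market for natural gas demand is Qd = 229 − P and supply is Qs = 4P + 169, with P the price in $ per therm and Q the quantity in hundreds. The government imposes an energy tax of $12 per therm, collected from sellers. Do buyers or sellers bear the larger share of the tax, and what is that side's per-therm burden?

Buyers bear the larger share: $9.6 per therm.

Without the tax, 229 − P = 4P + 169 gives 5P = 60, so P* = $12 and Q* = 217.
With the tax collected from sellers, supply shifts: Qs = 4(P − 12) + 169.
New equilibrium: buyers pay $21.6, sellers receive $9.6, Q = 207.4. (Wedge: Pb − Ps = 12.)
Per-therm burden: buyers $9.6, sellers $2.4.
Buyers take the larger share because demand is less price-elastic here (demand slope 1 vs supply slope 4).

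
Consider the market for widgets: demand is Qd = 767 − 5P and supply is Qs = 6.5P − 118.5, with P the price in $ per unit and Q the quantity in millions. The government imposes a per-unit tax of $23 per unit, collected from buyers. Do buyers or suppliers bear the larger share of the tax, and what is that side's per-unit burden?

Buyers bear the larger share: $13 per unit.

Without the tax, 767 − 5P = 6.5P − 118.5 gives 11.5P = 885.5, so P* = $77 and Q* = 382.
With the tax collected from buyers, demand (in seller-price terms) shifts: Qd = 767 − 5(P + 23).
New equilibrium: buyers pay $90, suppliers receive $67, Q = 317. (Wedge: Pb − Ps = 23.)
Per-unit burden: buyers $13, suppliers $10.
Buyers take the larger share because demand is less price-elastic here (demand slope 5 vs supply slope 6.5).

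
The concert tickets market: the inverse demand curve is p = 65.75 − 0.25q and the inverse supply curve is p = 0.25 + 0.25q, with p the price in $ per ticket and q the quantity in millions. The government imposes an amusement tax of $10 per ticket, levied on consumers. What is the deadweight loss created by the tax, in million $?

Deadweight loss = $100 million.

Inverting to q(p) form: qd = 263 − 4p; qs = 4p − 1.
Without the tax, 263 − 4p = 4p − 1 gives 8p = 264, so p* = $33 and q* = 131.
With the tax collected from consumers, demand (in seller-price terms) shifts: qd = 263 − 4(p + 10).
New equilibrium: consumers pay $38, sellers receive $28, q = 111. (Wedge: pb − ps = 10.)
Quantity falls by |ΔQ| = |131 − 111| = 20.
DWL = ½ · t · |ΔQ| = ½ · 10 · 20 = $100.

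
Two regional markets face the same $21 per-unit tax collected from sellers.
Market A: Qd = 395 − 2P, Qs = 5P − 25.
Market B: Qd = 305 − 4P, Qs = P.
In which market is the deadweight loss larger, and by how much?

Market A: pre-tax P* = $60, Q* = 275; post-tax Q = 245; deadweight loss = $315.
Market B: pre-tax P* = $61, Q* = 61; post-tax Q = 44.2; deadweight loss = $176.4.
Difference: $315 vs $176.4 → market A is larger by $138.6.

Market A, by $138.6.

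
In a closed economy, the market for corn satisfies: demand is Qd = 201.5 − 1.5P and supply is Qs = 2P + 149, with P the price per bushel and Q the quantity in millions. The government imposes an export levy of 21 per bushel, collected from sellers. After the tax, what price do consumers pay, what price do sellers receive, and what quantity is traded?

Before the tax: set 201.5 − 1.5P = 2P + 149 → P* = 15, Q* = 179.
With the tax collected from sellers, supply shifts: Qs = 2(P − 21) + 149.
Solving gives Q = 161 with consumers paying 27 and sellers receiving 6 (the 21 wedge).

Consumers pay 27; sellers receive 6; quantity = 161.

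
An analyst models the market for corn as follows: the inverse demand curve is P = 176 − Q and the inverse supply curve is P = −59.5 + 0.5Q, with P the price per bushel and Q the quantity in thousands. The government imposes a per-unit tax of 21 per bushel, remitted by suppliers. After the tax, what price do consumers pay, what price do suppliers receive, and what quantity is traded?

Consumers pay 33; suppliers receive 12; quantity = 143.

Rewrite in direct form: Qd = 176 − P and Qs = 2P + 119.
Without the tax, 176 − P = 2P + 119 gives 3P = 57, so P* = 19 and Q* = 157.
With the tax collected from suppliers, supply shifts: Qs = 2(P − 21) + 119.
Solving gives Q = 143 with consumers paying 33 and suppliers receiving 12 (the 21 wedge).
The less price-elastic side of the market bears the larger share of a per-unit tax.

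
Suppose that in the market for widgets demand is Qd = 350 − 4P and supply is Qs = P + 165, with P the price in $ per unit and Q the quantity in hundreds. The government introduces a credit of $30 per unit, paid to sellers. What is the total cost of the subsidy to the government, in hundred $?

Before the subsidy: set 350 − 4P = P + 165 → P* = $37, Q* = 202.
With a per-unit subsidy paid to sellers, each receives P + 30 per unit sold, so supply becomes Qs = (P + 30) + 165.
Solving gives Q = 226 with consumers paying $31 and sellers receiving $61 (the $30 wedge).
Outlay = t · Q = 30 · 226 = $6780.

Government outlay = $6780 hundred.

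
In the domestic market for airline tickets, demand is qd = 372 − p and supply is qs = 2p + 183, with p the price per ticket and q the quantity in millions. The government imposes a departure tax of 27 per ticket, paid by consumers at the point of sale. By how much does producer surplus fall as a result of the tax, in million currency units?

Producer surplus falls by 2700 million.

Before the tax: set 372 − p = 2p + 183 → p* = 63, q* = 309.
With the tax collected from consumers, demand (in seller-price terms) shifts: qd = 372 − (p + 27).
Solving gives q = 291 with consumers paying 81 and producers receiving 54 (the 27 wedge).
ΔPS is the trapezoid between Q = 291 and Q = 309 of height 9: ½ · (309 + 291) · 9 = 2700.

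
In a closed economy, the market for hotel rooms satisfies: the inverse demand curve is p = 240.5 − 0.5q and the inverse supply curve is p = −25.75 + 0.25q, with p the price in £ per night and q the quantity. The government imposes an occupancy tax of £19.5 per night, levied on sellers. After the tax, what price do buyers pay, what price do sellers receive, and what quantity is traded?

Buyers pay £76; sellers receive £56.5; quantity = 329.

Inverting to q(p) form: qd = 481 − 2p; qs = 4p + 103.
Before the tax: set 481 − 2p = 4p + 103 → p* = £63, q* = 355.
With the tax collected from sellers, supply shifts: qs = 4(p − 19.5) + 103.
New equilibrium: buyers pay £76, sellers receive £56.5, q = 329. (Wedge: pb − ps = 19.5.)
The less price-elastic side of the market bears the larger share of a per-unit tax.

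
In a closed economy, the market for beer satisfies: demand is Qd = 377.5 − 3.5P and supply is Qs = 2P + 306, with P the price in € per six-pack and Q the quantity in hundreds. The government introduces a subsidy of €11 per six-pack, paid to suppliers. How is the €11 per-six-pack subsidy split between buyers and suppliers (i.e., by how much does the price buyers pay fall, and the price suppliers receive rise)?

Before the subsidy: set 377.5 − 3.5P = 2P + 306 → P* = €13, Q* = 332.
With a per-unit subsidy paid to suppliers, each receives P + 11 per unit sold, so supply becomes Qs = 2(P + 11) + 306.
Solving gives Q = 346 with buyers paying €9 and suppliers receiving €20 (the €11 wedge).
Gain to buyers: €4; to suppliers: €7. (They sum to €11.)

Buyers gain €4 per six-pack; suppliers gain €7 per six-pack.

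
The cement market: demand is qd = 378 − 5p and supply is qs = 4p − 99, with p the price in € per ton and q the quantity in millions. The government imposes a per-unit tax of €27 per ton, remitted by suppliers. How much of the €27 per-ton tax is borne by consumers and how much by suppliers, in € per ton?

Without the tax, 378 − 5p = 4p − 99 gives 9p = 477, so p* = €53 and q* = 113.
With the tax collected from suppliers, supply shifts: qs = 4(p − 27) − 99.
Solving gives q = 53 with consumers paying €65 and suppliers receiving €38 (the €27 wedge).
Burden on consumers: €12; on suppliers: €15. (They sum to €27.)

Consumers bear €12 per ton; suppliers bear €15 per ton.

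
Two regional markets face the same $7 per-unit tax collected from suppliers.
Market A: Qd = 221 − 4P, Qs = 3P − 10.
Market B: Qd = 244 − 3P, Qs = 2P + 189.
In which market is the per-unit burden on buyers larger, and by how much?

Market A, by $0.2.

Market A: pre-tax P* = $33, Q* = 89; post-tax Q = 77; per-unit burden on buyers = $3.
Market B: pre-tax P* = $11, Q* = 211; post-tax Q = 202.6; per-unit burden on buyers = $2.8.
Difference: $3 vs $2.8 → market A is larger by $0.2.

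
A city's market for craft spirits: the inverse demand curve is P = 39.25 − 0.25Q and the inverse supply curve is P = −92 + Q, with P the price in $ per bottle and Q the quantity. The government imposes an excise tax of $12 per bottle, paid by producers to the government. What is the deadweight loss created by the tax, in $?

Deadweight loss = $57.6.

Inverting to Q(P) form: Qd = 157 − 4P; Qs = P + 92.
Without the tax, 157 − 4P = P + 92 gives 5P = 65, so P* = $13 and Q* = 105.
With the tax collected from producers, supply shifts: Qs = (P − 12) + 92.
New equilibrium: consumers pay $15.4, producers receive $3.4, Q = 95.4. (Wedge: Pb − Ps = 12.)
Quantity falls by |ΔQ| = |105 − 95.4| = 9.6.
DWL = ½ · t · |ΔQ| = ½ · 12 · 9.6 = $57.6.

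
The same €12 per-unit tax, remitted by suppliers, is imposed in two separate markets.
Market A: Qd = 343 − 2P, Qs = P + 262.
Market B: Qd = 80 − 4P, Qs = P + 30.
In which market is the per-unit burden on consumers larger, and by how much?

Market A: pre-tax P* = €27, Q* = 289; post-tax Q = 281; per-unit burden on consumers = €4.
Market B: pre-tax P* = €10, Q* = 40; post-tax Q = 30.4; per-unit burden on consumers = €2.4.
Difference: €4 vs €2.4 → market A is larger by €1.6.

Market A, by €1.6.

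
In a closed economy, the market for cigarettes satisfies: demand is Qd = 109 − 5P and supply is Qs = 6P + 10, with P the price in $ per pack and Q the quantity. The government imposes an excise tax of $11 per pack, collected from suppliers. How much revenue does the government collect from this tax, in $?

Tax revenue = $374.

Before the tax: set 109 − 5P = 6P + 10 → P* = $9, Q* = 64.
With the tax collected from suppliers, supply shifts: Qs = 6(P − 11) + 10.
Solving gives Q = 34 with buyers paying $15 and suppliers receiving $4 (the $11 wedge).
Revenue = t · Q = 11 · 34 = $374.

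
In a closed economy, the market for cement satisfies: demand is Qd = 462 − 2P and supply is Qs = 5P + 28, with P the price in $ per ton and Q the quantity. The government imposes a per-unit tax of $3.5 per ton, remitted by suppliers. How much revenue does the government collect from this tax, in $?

Tax revenue = $1165.5.

Before the tax: set 462 − 2P = 5P + 28 → P* = $62, Q* = 338.
With the tax collected from suppliers, supply shifts: Qs = 5(P − 3.5) + 28.
Solving gives Q = 333 with buyers paying $64.5 and suppliers receiving $61 (the $3.5 wedge).
Revenue = t · Q = 3.5 · 333 = $1165.5.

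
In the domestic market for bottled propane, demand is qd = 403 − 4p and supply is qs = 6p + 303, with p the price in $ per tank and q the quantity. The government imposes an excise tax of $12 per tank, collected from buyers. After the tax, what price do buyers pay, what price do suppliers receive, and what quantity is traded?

Without the tax, 403 − 4p = 6p + 303 gives 10p = 100, so p* = $10 and q* = 363.
With the tax collected from buyers, demand (in seller-price terms) shifts: qd = 403 − 4(p + 12).
Solving gives q = 334.2 with buyers paying $17.2 and suppliers receiving $5.2 (the $12 wedge).

Buyers pay $17.2; suppliers receive $5.2; quantity = 334.2.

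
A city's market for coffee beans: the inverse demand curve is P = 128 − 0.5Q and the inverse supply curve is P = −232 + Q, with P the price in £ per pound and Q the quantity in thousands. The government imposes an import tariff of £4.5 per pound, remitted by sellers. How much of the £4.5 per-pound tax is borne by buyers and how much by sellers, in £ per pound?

Buyers bear £1.5 per pound; sellers bear £3 per pound.

Inverting to Q(P) form: Qd = 256 − 2P; Qs = P + 232.
Before the tax: set 256 − 2P = P + 232 → P* = £8, Q* = 240.
With the tax collected from sellers, supply shifts: Qs = (P − 4.5) + 232.
New equilibrium: buyers pay £9.5, sellers receive £5, Q = 237. (Wedge: Pb − Ps = 4.5.)
Burden on buyers: £1.5; on sellers: £3. (They sum to £4.5.)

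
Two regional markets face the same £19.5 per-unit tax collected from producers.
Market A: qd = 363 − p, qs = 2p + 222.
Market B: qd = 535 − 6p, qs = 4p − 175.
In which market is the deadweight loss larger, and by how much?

Market B, by £329.55.

Market A: pre-tax p* = £47, q* = 316; post-tax q = 303; deadweight loss = £126.75.
Market B: pre-tax p* = £71, q* = 109; post-tax q = 62.2; deadweight loss = £456.3.
Difference: £126.75 vs £456.3 → market B is larger by £329.55.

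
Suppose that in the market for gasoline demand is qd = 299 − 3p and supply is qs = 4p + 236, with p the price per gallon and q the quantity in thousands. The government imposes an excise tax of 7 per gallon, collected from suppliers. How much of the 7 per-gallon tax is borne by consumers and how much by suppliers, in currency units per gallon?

Consumers bear 4 per gallon; suppliers bear 3 per gallon.

Without the tax, 299 − 3p = 4p + 236 gives 7p = 63, so p* = 9 and q* = 272.
With the tax collected from suppliers, supply shifts: qs = 4(p − 7) + 236.
Solving gives q = 260 with consumers paying 13 and suppliers receiving 6 (the 7 wedge).
Burden on consumers: 4; on suppliers: 3. (They sum to 7.)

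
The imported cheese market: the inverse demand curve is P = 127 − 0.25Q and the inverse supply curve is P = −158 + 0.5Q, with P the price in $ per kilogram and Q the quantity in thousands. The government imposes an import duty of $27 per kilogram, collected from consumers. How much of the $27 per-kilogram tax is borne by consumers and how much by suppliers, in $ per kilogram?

Consumers bear $9 per kilogram; suppliers bear $18 per kilogram.

Inverting to Q(P) form: Qd = 508 − 4P; Qs = 2P + 316.
Without the tax, 508 − 4P = 2P + 316 gives 6P = 192, so P* = $32 and Q* = 380.
With the tax collected from consumers, demand (in seller-price terms) shifts: Qd = 508 − 4(P + 27).
Solving gives Q = 344 with consumers paying $41 and suppliers receiving $14 (the $27 wedge).
Burden on consumers: $9; on suppliers: $18. (They sum to $27.)
The less price-elastic side of the market bears the larger share of a per-unit tax.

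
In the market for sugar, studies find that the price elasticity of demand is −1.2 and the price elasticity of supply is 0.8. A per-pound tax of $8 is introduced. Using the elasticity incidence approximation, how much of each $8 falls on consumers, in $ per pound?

Consumers bear ≈ $3.2 per pound.

Incidence ratio: consumers' share ≈ εs / (εs + |εd|) = 0.8 / (0.8 + 1.2) = 0.4.
So consumers bear ≈ 0.4 × $8 = $3.2; sellers bear $4.8.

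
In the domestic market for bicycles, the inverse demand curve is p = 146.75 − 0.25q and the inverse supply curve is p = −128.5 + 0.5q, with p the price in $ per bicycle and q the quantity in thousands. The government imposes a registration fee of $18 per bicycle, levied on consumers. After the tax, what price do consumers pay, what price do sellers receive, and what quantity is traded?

Consumers pay $61; sellers receive $43; quantity = 343.

Rewrite in direct form: qd = 587 − 4p and qs = 2p + 257.
Before the tax: set 587 − 4p = 2p + 257 → p* = $55, q* = 367.
With the tax collected from consumers, demand (in seller-price terms) shifts: qd = 587 − 4(p + 18).
New equilibrium: consumers pay $61, sellers receive $43, q = 343. (Wedge: pb − ps = 18.)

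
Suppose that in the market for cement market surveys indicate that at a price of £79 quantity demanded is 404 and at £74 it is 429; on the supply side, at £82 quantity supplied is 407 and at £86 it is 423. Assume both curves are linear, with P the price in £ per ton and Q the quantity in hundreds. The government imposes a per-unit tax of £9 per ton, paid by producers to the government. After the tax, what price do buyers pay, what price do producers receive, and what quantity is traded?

Demand slope: (429 − 404)/(74 − 79) = -5, so Qd = 799 − 5P.
Supply slope: (423 − 407)/(86 − 82) = 4, so Qs = 4P + 79.
Before the tax: set 799 − 5P = 4P + 79 → P* = £80, Q* = 399.
With the tax collected from producers, supply shifts: Qs = 4(P − 9) + 79.
Solving gives Q = 379 with buyers paying £84 and producers receiving £75 (the £9 wedge).
The less price-elastic side of the market bears the larger share of a per-unit tax.

Buyers pay £84; producers receive £75; quantity = 379.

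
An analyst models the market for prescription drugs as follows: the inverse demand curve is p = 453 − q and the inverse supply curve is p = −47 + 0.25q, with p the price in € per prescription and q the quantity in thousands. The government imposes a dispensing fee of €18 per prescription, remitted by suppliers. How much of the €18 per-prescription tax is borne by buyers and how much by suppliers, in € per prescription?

Buyers bear €14.4 per prescription; suppliers bear €3.6 per prescription.

Rewrite in direct form: qd = 453 − p and qs = 4p + 188.
Before the tax: set 453 − p = 4p + 188 → p* = €53, q* = 400.
With the tax collected from suppliers, supply shifts: qs = 4(p − 18) + 188.
Solving gives q = 385.6 with buyers paying €67.4 and suppliers receiving €49.4 (the €18 wedge).
Burden on buyers: €14.4; on suppliers: €3.6. (They sum to €18.)
The less price-elastic side of the market bears the larger share of a per-unit tax.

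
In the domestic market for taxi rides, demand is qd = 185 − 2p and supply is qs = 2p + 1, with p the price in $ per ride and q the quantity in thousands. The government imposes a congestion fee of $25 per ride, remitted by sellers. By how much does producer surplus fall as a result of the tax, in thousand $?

Producer surplus falls by $1006.25 thousand.

Before the tax: set 185 − 2p = 2p + 1 → p* = $46, q* = 93.
With the tax collected from sellers, supply shifts: qs = 2(p − 25) + 1.
Solving gives q = 68 with consumers paying $58.5 and sellers receiving $33.5 (the $25 wedge).
ΔPS is the trapezoid between Q = 68 and Q = 93 of height $12.5: ½ · (93 + 68) · 12.5 = $1006.25.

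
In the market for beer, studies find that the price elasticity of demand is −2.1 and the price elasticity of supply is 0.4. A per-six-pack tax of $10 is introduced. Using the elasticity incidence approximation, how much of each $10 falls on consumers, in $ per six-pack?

Incidence ratio: consumers' share ≈ εs / (εs + |εd|) = 0.4 / (0.4 + 2.1) = 0.16.
So consumers bear ≈ 0.16 × $10 = $1.6; suppliers bear $8.4.

Consumers bear ≈ $1.6 per six-pack.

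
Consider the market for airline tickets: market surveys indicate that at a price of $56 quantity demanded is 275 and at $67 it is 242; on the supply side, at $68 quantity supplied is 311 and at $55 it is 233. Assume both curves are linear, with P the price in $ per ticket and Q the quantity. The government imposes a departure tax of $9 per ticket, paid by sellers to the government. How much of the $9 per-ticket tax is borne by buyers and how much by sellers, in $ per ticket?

Buyers bear $6 per ticket; sellers bear $3 per ticket.

Demand slope: (242 − 275)/(67 − 56) = -3, so Qd = 443 − 3P.
Supply slope: (233 − 311)/(55 − 68) = 6, so Qs = 6P − 97.
Before the tax: set 443 − 3P = 6P − 97 → P* = $60, Q* = 263.
With the tax collected from sellers, supply shifts: Qs = 6(P − 9) − 97.
New equilibrium: buyers pay $66, sellers receive $57, Q = 245. (Wedge: Pb − Ps = 9.)
Burden on buyers: $6; on sellers: $3. (They sum to $9.)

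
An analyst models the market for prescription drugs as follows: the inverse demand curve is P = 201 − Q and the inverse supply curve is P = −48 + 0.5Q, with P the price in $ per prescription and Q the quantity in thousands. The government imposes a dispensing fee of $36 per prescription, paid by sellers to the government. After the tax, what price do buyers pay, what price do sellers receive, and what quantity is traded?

Buyers pay $59; sellers receive $23; quantity = 142.

Inverting to Q(P) form: Qd = 201 − P; Qs = 2P + 96.
Without the tax, 201 − P = 2P + 96 gives 3P = 105, so P* = $35 and Q* = 166.
With the tax collected from sellers, supply shifts: Qs = 2(P − 36) + 96.
New equilibrium: buyers pay $59, sellers receive $23, Q = 142. (Wedge: Pb − Ps = 36.)
The less price-elastic side of the market bears the larger share of a per-unit tax.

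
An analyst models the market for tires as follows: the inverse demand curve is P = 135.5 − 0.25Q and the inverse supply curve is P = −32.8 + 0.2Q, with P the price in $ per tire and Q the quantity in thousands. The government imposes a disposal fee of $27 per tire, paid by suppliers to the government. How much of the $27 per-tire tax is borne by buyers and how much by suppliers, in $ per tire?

Buyers bear $15 per tire; suppliers bear $12 per tire.

Inverting to Q(P) form: Qd = 542 − 4P; Qs = 5P + 164.
Before the tax: set 542 − 4P = 5P + 164 → P* = $42, Q* = 374.
With the tax collected from suppliers, supply shifts: Qs = 5(P − 27) + 164.
New equilibrium: buyers pay $57, suppliers receive $30, Q = 314. (Wedge: Pb − Ps = 27.)
Burden on buyers: $15; on suppliers: $12. (They sum to $27.)
The less price-elastic side of the market bears the larger share of a per-unit tax.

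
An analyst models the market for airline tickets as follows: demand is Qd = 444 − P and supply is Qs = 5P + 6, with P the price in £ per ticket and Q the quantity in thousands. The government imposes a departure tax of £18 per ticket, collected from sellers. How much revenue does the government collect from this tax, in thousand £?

Without the tax, 444 − P = 5P + 6 gives 6P = 438, so P* = £73 and Q* = 371.
With the tax collected from sellers, supply shifts: Qs = 5(P − 18) + 6.
Solving gives Q = 356 with consumers paying £88 and sellers receiving £70 (the £18 wedge).
Revenue = t · Q = 18 · 356 = £6408.

Tax revenue = £6408 thousand.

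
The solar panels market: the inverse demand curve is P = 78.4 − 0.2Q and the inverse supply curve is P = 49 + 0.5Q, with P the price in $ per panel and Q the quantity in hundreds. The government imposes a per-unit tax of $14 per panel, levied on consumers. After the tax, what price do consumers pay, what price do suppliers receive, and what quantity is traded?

Consumers pay $74; suppliers receive $60; quantity = 22.

Rewrite in direct form: Qd = 392 − 5P and Qs = 2P − 98.
Before the tax: set 392 − 5P = 2P − 98 → P* = $70, Q* = 42.
With the tax collected from consumers, demand (in seller-price terms) shifts: Qd = 392 − 5(P + 14).
Solving gives Q = 22 with consumers paying $74 and suppliers receiving $60 (the $14 wedge).
The less price-elastic side of the market bears the larger share of a per-unit tax.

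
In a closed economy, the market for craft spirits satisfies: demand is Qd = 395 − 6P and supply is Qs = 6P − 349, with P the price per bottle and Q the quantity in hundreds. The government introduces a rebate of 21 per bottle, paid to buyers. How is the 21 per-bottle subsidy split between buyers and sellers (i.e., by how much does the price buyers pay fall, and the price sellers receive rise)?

Buyers gain 10.5 per bottle; sellers gain 10.5 per bottle.

Without the subsidy, 395 − 6P = 6P − 349 gives 12P = 744, so P* = 62 and Q* = 23.
With a per-unit subsidy paid to buyers, each effectively pays P − 21, so demand becomes Qd = 395 − 6(P − 21).
Solving gives Q = 86 with buyers paying 51.5 and sellers receiving 72.5 (the 21 wedge).
Gain to buyers: 10.5; to sellers: 10.5. (They sum to 21.)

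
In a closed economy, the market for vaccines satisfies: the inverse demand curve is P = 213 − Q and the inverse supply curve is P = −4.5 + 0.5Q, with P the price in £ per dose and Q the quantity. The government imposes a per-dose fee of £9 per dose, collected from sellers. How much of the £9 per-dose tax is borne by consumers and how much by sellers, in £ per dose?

Consumers bear £6 per dose; sellers bear £3 per dose.

Rewrite in direct form: Qd = 213 − P and Qs = 2P + 9.
Without the tax, 213 − P = 2P + 9 gives 3P = 204, so P* = £68 and Q* = 145.
With the tax collected from sellers, supply shifts: Qs = 2(P − 9) + 9.
Solving gives Q = 139 with consumers paying £74 and sellers receiving £65 (the £9 wedge).
Burden on consumers: £6; on sellers: £3. (They sum to £9.)
The less price-elastic side of the market bears the larger share of a per-unit tax.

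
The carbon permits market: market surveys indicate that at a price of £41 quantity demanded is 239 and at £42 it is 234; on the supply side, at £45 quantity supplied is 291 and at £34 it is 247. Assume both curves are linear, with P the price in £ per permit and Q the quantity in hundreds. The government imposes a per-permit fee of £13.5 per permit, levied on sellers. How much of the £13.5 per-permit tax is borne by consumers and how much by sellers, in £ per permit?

Demand slope: (234 − 239)/(42 − 41) = -5, so Qd = 444 − 5P.
Supply slope: (247 − 291)/(34 − 45) = 4, so Qs = 4P + 111.
Before the tax: set 444 − 5P = 4P + 111 → P* = £37, Q* = 259.
With the tax collected from sellers, supply shifts: Qs = 4(P − 13.5) + 111.
Solving gives Q = 229 with consumers paying £43 and sellers receiving £29.5 (the £13.5 wedge).
Burden on consumers: £6; on sellers: £7.5. (They sum to £13.5.)

Consumers bear £6 per permit; sellers bear £7.5 per permit.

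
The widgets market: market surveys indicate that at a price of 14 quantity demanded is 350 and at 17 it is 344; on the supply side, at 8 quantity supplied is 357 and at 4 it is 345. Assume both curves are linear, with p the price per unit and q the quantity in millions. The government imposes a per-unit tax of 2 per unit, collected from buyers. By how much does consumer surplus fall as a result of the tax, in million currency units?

Demand slope: (344 − 350)/(17 − 14) = -2, so qd = 378 − 2p.
Supply slope: (345 − 357)/(4 − 8) = 3, so qs = 3p + 333.
Without the tax, 378 − 2p = 3p + 333 gives 5p = 45, so p* = 9 and q* = 360.
With the tax collected from buyers, demand (in seller-price terms) shifts: qd = 378 − 2(p + 2).
Solving gives q = 357.6 with buyers paying 10.2 and sellers receiving 8.2 (the 2 wedge).
ΔCS is the trapezoid between Q = 357.6 and Q = 360 of height 1.2: ½ · (360 + 357.6) · 1.2 = 430.56.

Consumer surplus falls by 430.56 million.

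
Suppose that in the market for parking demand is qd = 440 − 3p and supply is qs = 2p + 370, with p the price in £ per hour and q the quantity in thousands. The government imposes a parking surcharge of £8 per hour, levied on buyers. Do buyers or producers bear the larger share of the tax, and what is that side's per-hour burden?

Producers bear the larger share: £4.8 per hour.

Before the tax: set 440 − 3p = 2p + 370 → p* = £14, q* = 398.
With the tax collected from buyers, demand (in seller-price terms) shifts: qd = 440 − 3(p + 8).
New equilibrium: buyers pay £17.2, producers receive £9.2, q = 388.4. (Wedge: pb − ps = 8.)
Per-hour burden: buyers £3.2, producers £4.8.
Producers take the larger share because supply is less price-elastic here (demand slope 3 vs supply slope 2).
The less price-elastic side of the market bears the larger share of a per-unit tax.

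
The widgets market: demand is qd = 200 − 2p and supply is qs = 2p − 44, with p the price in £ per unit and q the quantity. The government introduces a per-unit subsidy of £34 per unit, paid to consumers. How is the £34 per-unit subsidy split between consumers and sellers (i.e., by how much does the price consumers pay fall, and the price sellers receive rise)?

Without the subsidy, 200 − 2p = 2p − 44 gives 4p = 244, so p* = £61 and q* = 78.
With a per-unit subsidy paid to consumers, each effectively pays p − 34, so demand becomes qd = 200 − 2(p − 34).
Solving gives q = 112 with consumers paying £44 and sellers receiving £78 (the £34 wedge).
Gain to consumers: £17; to sellers: £17. (They sum to £34.)

Consumers gain £17 per unit; sellers gain £17 per unit.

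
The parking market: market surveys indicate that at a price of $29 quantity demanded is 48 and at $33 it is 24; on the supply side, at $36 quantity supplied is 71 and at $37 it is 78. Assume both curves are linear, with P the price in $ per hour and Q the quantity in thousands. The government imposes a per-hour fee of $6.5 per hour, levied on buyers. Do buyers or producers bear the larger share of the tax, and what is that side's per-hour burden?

Buyers bear the larger share: $3.5 per hour.

Demand slope: (24 − 48)/(33 − 29) = -6, so Qd = 222 − 6P.
Supply slope: (78 − 71)/(37 − 36) = 7, so Qs = 7P − 181.
Before the tax: set 222 − 6P = 7P − 181 → P* = $31, Q* = 36.
With the tax collected from buyers, demand (in seller-price terms) shifts: Qd = 222 − 6(P + 6.5).
New equilibrium: buyers pay $34.5, producers receive $28, Q = 15. (Wedge: Pb − Ps = 6.5.)
Per-hour burden: buyers $3.5, producers $3.
Buyers take the larger share because demand is less price-elastic here (demand slope 6 vs supply slope 7).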